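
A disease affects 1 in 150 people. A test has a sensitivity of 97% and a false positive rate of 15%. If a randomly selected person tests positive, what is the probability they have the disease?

Let D = the rare event, + = positive/flagged.
P(D) = 1/150
P(+|D) = 97/100
P(+|D') = 15/100 = 3/20
P(+) = P(+|D)P(D) + P(+|D')P(D')
     = \frac{97}{100} × \frac{1}{150} + \frac{3}{20} × \frac{149}{150}
     = \frac{583}{3750}
P(D|+) = P(+|D)P(D)/P(+) = \frac{97}{2332}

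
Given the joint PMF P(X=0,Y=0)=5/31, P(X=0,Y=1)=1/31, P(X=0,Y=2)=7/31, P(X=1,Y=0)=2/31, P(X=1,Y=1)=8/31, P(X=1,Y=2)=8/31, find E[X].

First find marginal of X:
P(X=0) = 13/31
P(X=1) = 18/31
E[X] = 0 × 13/31 + 1 × 18/31 = 18/31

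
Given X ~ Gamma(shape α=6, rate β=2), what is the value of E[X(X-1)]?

E[X(X-1)] = E[X² - X] = E[X²] - E[X]
E[X] = 3
E[X²] = Var(X) + (E[X])² = \frac{3}{2} + (3)² = \frac{21}{2}
E[X(X-1)] = \frac{21}{2} - 3 = \frac{15}{2}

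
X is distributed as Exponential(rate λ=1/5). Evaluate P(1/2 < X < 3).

P(1/2 < X < 3) = ∫_{1/2}^{3} f(x) dx
where f(x) = \frac{e^{- \frac{x}{5}}}{5}
= - \frac{1}{e^{\frac{3}{5}}} + e^{- \frac{1}{10}}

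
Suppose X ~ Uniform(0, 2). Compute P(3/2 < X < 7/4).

P(3/2 < X < 7/4) = ∫_{3/2}^{7/4} f(x) dx
where f(x) = \frac{1}{2}
= \frac{1}{8}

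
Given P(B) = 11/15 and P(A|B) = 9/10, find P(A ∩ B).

By definition, P(A|B) = P(A ∩ B) / P(B)
So P(A ∩ B) = P(A|B) × P(B)
= 9/10 × 11/15
= 33/50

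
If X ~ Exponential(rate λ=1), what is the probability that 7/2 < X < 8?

P(7/2 < X < 8) = ∫_{7/2}^{8} f(x) dx
where f(x) = e^{- x}
= - \frac{1}{e^{8}} + e^{- \frac{7}{2}}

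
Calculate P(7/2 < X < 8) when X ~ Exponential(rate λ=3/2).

P(7/2 < X < 8) = ∫_{7/2}^{8} f(x) dx
where f(x) = \frac{3 e^{- \frac{3 x}{2}}}{2}
= - \frac{1}{e^{12}} + e^{- \frac{21}{4}}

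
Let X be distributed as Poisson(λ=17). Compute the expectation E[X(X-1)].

E[X(X-1)] = E[X² - X] = E[X²] - E[X]
E[X] = 17
E[X²] = Var(X) + (E[X])² = 17 + (17)² = 306
E[X(X-1)] = 306 - 17 = 289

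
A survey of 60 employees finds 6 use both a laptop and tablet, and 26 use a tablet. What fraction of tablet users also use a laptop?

P(A ∩ B) = 6/60 = 1/10
P(B) = 26/60 = 13/30
P(A|B) = P(A ∩ B) / P(B) = (1/10) / (13/30) = 3/13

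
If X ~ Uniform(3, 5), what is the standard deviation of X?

For X ~ Uniform(3, 5):
Var(X) = \frac{1}{3}
SD(X) = √(Var(X)) = √(\frac{1}{3}) = \frac{\sqrt{3}}{3}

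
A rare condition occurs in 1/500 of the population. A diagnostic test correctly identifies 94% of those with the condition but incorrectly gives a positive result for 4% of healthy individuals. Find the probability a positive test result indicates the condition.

Let D = the rare event, + = positive/flagged.
P(D) = 1/500
P(+|D) = 94/100 = 47/50
P(+|D') = 4/100 = 1/25
P(+) = P(+|D)P(D) + P(+|D')P(D')
     = \frac{47}{50} × \frac{1}{500} + \frac{1}{25} × \frac{499}{500}
     = \frac{209}{5000}
P(D|+) = P(+|D)P(D)/P(+) = \frac{47}{1045}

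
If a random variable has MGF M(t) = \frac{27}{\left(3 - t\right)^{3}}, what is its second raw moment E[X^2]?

To find E[X^2], compute M^(2)(0):
M^(1)(t) = \frac{81}{\left(3 - t\right)^{4}}
M^(2)(t) = \frac{324}{\left(3 - t\right)^{5}}
M^(2)(0) = \frac{4}{3}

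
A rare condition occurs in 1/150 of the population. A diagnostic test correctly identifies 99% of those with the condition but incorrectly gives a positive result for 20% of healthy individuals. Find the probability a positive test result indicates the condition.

Let D = the rare event, + = positive/flagged.
P(D) = 1/150
P(+|D) = 99/100
P(+|D') = 20/100 = 1/5
P(+) = P(+|D)P(D) + P(+|D')P(D')
     = \frac{99}{100} × \frac{1}{150} + \frac{1}{5} × \frac{149}{150}
     = \frac{3079}{15000}
P(D|+) = P(+|D)P(D)/P(+) = \frac{99}{3079}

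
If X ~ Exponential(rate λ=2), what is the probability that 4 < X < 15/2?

P(4 < X < 15/2) = ∫_{4}^{15/2} f(x) dx
where f(x) = 2 e^{- 2 x}
= - \frac{1 - e^{7}}{e^{15}}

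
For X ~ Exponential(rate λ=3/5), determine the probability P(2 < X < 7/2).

P(2 < X < 7/2) = ∫_{2}^{7/2} f(x) dx
where f(x) = \frac{3 e^{- \frac{3 x}{5}}}{5}
= - \frac{1}{e^{\frac{21}{10}}} + e^{- \frac{6}{5}}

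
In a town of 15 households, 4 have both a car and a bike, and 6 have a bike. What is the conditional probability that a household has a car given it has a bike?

P(A ∩ B) = 4/15
P(B) = 6/15 = 2/5
P(A|B) = P(A ∩ B) / P(B) = (4/15) / (2/5) = 2/3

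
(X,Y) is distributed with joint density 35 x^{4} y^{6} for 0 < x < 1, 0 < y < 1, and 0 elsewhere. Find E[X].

E[X] = ∫_0^1 ∫_0^1 x × f(x,y) dy dx
= ∫_0^1 ∫_0^1 x × (35 x^{4} y^{6}) dy dx
= \frac{5}{6}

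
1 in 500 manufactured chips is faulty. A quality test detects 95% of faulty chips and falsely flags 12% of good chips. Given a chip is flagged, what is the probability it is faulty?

Let D = the rare event, + = positive/flagged.
P(D) = 1/500
P(+|D) = 95/100 = 19/20
P(+|D') = 12/100 = 3/25
P(+) = P(+|D)P(D) + P(+|D')P(D')
     = \frac{19}{20} × \frac{1}{500} + \frac{3}{25} × \frac{499}{500}
     = \frac{6083}{50000}
P(D|+) = P(+|D)P(D)/P(+) = \frac{95}{6083}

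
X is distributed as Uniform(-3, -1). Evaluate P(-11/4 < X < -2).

P(-11/4 < X < -2) = ∫_{-11/4}^{-2} f(x) dx
where f(x) = \frac{1}{2}
= \frac{3}{8}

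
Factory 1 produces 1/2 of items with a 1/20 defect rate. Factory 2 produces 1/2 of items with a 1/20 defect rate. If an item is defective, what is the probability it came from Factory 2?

Using Bayes' theorem:
P(F1) = 1/2, P(D|F1) = 1/20
P(F2) = 1/2, P(D|F2) = 1/20
P(D) = P(D|F1)P(F1) + P(D|F2)P(F2)
     = \frac{1}{20}
P(F2|D) = P(D|F2)P(F2) / P(D)
= \frac{1}{2}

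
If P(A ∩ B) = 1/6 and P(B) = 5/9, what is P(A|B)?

P(A|B) = P(A ∩ B) / P(B)
= (1/6) / (5/9)
= 3/10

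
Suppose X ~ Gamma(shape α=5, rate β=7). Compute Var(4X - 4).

For X ~ Gamma(shape α=5, rate β=7):
Var(X) = \frac{5}{49}
Var(4X - 4) = (4)² × Var(X) = 16 × \frac{5}{49} = \frac{80}{49}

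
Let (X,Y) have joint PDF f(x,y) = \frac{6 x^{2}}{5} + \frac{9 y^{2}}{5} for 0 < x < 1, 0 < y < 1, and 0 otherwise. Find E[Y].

E[Y] = ∫_0^1 ∫_0^1 y × f(x,y) dx dy
= \frac{13}{20}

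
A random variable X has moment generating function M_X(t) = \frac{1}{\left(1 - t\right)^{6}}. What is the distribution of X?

The MGF M(t) = \frac{1}{\left(1 - t\right)^{6}} is the standard form for the Gamma distribution.
Comparing with the known MGF formula identifies: Gamma(shape α=6, rate β=1)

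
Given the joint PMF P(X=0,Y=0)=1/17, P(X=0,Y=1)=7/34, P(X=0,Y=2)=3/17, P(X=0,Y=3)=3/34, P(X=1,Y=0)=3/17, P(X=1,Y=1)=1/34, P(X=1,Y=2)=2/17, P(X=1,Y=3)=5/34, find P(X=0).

P(X=0) = P(X=0,Y=0) + P(X=0,Y=1) + P(X=0,Y=2) + P(X=0,Y=3)
= 1/17 + 7/34 + 3/17 + 3/34
= 9/17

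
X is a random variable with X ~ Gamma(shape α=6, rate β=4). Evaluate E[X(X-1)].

E[X(X-1)] = E[X² - X] = E[X²] - E[X]
E[X] = \frac{3}{2}
E[X²] = Var(X) + (E[X])² = \frac{3}{8} + (\frac{3}{2})² = \frac{21}{8}
E[X(X-1)] = \frac{21}{8} - \frac{3}{2} = \frac{9}{8}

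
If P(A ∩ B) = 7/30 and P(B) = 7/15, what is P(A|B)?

P(A|B) = P(A ∩ B) / P(B)
= (7/30) / (7/15)
= 1/2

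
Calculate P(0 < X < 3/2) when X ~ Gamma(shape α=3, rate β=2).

P(0 < X < 3/2) = ∫_{0}^{3/2} f(x) dx
where f(x) = 4 x^{2} e^{- 2 x}
= 1 - \frac{17}{2 e^{3}}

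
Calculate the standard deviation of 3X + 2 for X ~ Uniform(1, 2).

For X ~ Uniform(1, 2):
Var(X) = \frac{1}{12}
SD(X) = √(Var(X)) = √(\frac{1}{12}) = \frac{\sqrt{3}}{6}
SD(3X + 2) = |3| × SD(X) = 3 × \frac{\sqrt{3}}{6} = \frac{\sqrt{3}}{2}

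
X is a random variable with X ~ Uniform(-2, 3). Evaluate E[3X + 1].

For X ~ Uniform(-2, 3):
E[X] = \frac{1}{2}
E[3X + 1] = 3 × E[X] + 1 = \frac{5}{2}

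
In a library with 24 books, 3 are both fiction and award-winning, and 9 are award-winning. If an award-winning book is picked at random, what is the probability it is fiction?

P(A ∩ B) = 3/24 = 1/8
P(B) = 9/24 = 3/8
P(A|B) = P(A ∩ B) / P(B) = (1/8) / (3/8) = 1/3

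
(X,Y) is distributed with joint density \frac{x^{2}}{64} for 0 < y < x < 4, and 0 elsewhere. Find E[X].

f_X(x) = ∫_0^x \frac{x^{2}}{64} dy = \frac{x^{3}}{64}
E[X] = ∫_0^4 x × (\frac{x^{3}}{64}) dx = \frac{16}{5}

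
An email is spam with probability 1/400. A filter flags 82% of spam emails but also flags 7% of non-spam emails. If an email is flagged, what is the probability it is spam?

Let D = the rare event, + = positive/flagged.
P(D) = 1/400
P(+|D) = 82/100 = 41/50
P(+|D') = 7/100
P(+) = P(+|D)P(D) + P(+|D')P(D')
     = \frac{41}{50} × \frac{1}{400} + \frac{7}{100} × \frac{399}{400}
     = \frac{23}{320}
P(D|+) = P(+|D)P(D)/P(+) = \frac{82}{2875}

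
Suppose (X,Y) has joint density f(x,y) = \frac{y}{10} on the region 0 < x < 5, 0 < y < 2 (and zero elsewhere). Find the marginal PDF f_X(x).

f_X(x) = ∫_0^2 f(x,y) dy
= ∫_0^2 \frac{y}{10} dy
= \frac{1}{5} for 0 < x < 5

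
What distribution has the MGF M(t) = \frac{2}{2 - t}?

The MGF M(t) = \frac{2}{2 - t} is the standard form for the Exponential distribution.
Comparing with the known MGF formula identifies: Exponential(rate λ=2)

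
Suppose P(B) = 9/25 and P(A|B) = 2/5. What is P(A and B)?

By definition, P(A|B) = P(A ∩ B) / P(B)
So P(A ∩ B) = P(A|B) × P(B)
= 2/5 × 9/25
= 18/125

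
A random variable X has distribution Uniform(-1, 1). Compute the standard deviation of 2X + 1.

For X ~ Uniform(-1, 1):
Var(X) = \frac{1}{3}
SD(X) = √(Var(X)) = √(\frac{1}{3}) = \frac{\sqrt{3}}{3}
SD(2X + 1) = |2| × SD(X) = 2 × \frac{\sqrt{3}}{3} = \frac{2 \sqrt{3}}{3}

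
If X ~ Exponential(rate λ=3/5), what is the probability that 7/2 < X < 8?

P(7/2 < X < 8) = ∫_{7/2}^{8} f(x) dx
where f(x) = \frac{3 e^{- \frac{3 x}{5}}}{5}
= - \frac{1}{e^{\frac{24}{5}}} + e^{- \frac{21}{10}}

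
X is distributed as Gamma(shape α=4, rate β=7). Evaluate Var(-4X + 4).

For X ~ Gamma(shape α=4, rate β=7):
Var(X) = \frac{4}{49}
Var(-4X + 4) = (-4)² × Var(X) = 16 × \frac{4}{49} = \frac{64}{49}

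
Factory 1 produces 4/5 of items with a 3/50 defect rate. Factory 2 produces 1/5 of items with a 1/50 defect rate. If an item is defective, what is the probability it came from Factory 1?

Using Bayes' theorem:
P(F1) = 4/5, P(D|F1) = 3/50
P(F2) = 1/5, P(D|F2) = 1/50
P(D) = P(D|F1)P(F1) + P(D|F2)P(F2)
     = \frac{13}{250}
P(F1|D) = P(D|F1)P(F1) / P(D)
= \frac{12}{13}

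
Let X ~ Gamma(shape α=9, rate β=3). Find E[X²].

Using the identity E[X²] = Var(X) + (E[X])²:
E[X] = 3
Var(X) = 1
E[X²] = 1 + (3)²
= 10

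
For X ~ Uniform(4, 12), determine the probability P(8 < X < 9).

P(8 < X < 9) = ∫_{8}^{9} f(x) dx
where f(x) = \frac{1}{8}
= \frac{1}{8}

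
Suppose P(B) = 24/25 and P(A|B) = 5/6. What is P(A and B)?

By definition, P(A|B) = P(A ∩ B) / P(B)
So P(A ∩ B) = P(A|B) × P(B)
= 5/6 × 24/25
= 4/5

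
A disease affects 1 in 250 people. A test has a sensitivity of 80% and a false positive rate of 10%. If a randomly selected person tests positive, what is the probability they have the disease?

Let D = the rare event, + = positive/flagged.
P(D) = 1/250
P(+|D) = 80/100 = 4/5
P(+|D') = 10/100 = 1/10
P(+) = P(+|D)P(D) + P(+|D')P(D')
     = \frac{4}{5} × \frac{1}{250} + \frac{1}{10} × \frac{249}{250}
     = \frac{257}{2500}
P(D|+) = P(+|D)P(D)/P(+) = \frac{8}{257}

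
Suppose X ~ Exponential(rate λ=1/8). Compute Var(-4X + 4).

For X ~ Exponential(rate λ=1/8):
Var(X) = 64
Var(-4X + 4) = (-4)² × Var(X) = 16 × 64 = 1024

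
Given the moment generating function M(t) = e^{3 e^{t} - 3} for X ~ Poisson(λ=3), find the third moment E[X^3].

To find E[X^3], compute M^(3)(0):
M^(1)(t) = 3 e^{t} e^{3 e^{t} - 3}
M^(2)(t) = 9 e^{2 t} e^{3 e^{t} - 3} + 3 e^{t} e^{3 e^{t} - 3}
M^(3)(t) = 27 e^{3 t} e^{3 e^{t} - 3} + 27 e^{2 t} e^{3 e^{t} - 3} + 3 e^{t} e^{3 e^{t} - 3}
M^(3)(0) = 57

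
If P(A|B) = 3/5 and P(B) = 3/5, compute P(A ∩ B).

By definition, P(A|B) = P(A ∩ B) / P(B)
So P(A ∩ B) = P(A|B) × P(B)
= 3/5 × 3/5
= 9/25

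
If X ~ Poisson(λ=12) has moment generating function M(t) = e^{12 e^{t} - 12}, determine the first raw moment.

To find E[X], compute M^(1)(0):
M^(1)(t) = 12 e^{t} e^{12 e^{t} - 12}
M^(1)(0) = 12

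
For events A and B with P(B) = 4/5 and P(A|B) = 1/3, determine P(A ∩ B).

By definition, P(A|B) = P(A ∩ B) / P(B)
So P(A ∩ B) = P(A|B) × P(B)
= 1/3 × 4/5
= 4/15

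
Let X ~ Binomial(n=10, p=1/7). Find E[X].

For X ~ Binomial(n=10, p=1/7), the expected value is:
E[X] = \frac{10}{7}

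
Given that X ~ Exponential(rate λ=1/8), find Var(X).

For X ~ Exponential(rate λ=1/8):
Var(X) = 64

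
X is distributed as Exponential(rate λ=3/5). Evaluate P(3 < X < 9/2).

P(3 < X < 9/2) = ∫_{3}^{9/2} f(x) dx
where f(x) = \frac{3 e^{- \frac{3 x}{5}}}{5}
= - \frac{1}{e^{\frac{27}{10}}} + e^{- \frac{9}{5}}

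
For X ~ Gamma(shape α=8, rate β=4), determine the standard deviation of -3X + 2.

For X ~ Gamma(shape α=8, rate β=4):
Var(X) = \frac{1}{2}
SD(X) = √(Var(X)) = √(\frac{1}{2}) = \frac{\sqrt{2}}{2}
SD(-3X + 2) = |-3| × SD(X) = 3 × \frac{\sqrt{2}}{2} = \frac{3 \sqrt{2}}{2}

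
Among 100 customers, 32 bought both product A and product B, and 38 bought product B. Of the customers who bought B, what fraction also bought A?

P(A ∩ B) = 32/100 = 8/25
P(B) = 38/100 = 19/50
P(A|B) = P(A ∩ B) / P(B) = (8/25) / (19/50) = 16/19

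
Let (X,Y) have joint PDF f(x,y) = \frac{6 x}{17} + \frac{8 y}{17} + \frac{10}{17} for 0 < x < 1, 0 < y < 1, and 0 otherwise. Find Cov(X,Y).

E[XY] = ∫∫ xy × f(x,y) dx dy = \frac{29}{102}
E[X] = \frac{9}{17}
E[Y] = \frac{55}{102}
Cov(X,Y) = E[XY] - E[X]E[Y] = - \frac{1}{867}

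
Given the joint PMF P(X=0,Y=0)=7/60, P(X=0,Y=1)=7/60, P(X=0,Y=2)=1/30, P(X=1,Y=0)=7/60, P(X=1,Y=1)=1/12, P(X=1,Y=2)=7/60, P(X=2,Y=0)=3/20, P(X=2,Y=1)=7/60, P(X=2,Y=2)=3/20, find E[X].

First find marginal of X:
P(X=0) = 4/15
P(X=1) = 19/60
P(X=2) = 5/12
E[X] = 0 × 4/15 + 1 × 19/60 + 2 × 5/12 = 23/20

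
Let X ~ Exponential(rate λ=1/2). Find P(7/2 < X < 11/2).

P(7/2 < X < 11/2) = ∫_{7/2}^{11/2} f(x) dx
where f(x) = \frac{e^{- \frac{x}{2}}}{2}
= - \frac{1 - e}{e^{\frac{11}{4}}}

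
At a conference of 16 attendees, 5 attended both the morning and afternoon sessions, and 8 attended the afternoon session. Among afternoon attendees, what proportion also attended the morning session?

P(A ∩ B) = 5/16
P(B) = 8/16 = 1/2
P(A|B) = P(A ∩ B) / P(B) = (5/16) / (1/2) = 5/8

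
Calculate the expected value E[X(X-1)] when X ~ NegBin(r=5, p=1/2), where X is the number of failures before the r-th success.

E[X(X-1)] = E[X² - X] = E[X²] - E[X]
E[X] = 5
E[X²] = Var(X) + (E[X])² = 10 + (5)² = 35
E[X(X-1)] = 35 - 5 = 30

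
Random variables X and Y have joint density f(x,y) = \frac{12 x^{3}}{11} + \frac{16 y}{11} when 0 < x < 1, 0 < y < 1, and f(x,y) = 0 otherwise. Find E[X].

E[X] = ∫_0^1 ∫_0^1 x × f(x,y) dy dx
= ∫_0^1 ∫_0^1 x × (\frac{12 x^{3}}{11} + \frac{16 y}{11}) dy dx
= \frac{32}{55}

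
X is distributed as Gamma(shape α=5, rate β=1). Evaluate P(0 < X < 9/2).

P(0 < X < 9/2) = ∫_{0}^{9/2} f(x) dx
where f(x) = \frac{x^{4} e^{- x}}{24}
= 1 - \frac{6131}{128 e^{\frac{9}{2}}}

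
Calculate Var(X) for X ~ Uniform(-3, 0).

For X ~ Uniform(-3, 0):
Var(X) = \frac{3}{4}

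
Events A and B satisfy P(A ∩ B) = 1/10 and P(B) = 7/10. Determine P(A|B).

P(A|B) = P(A ∩ B) / P(B)
= (1/10) / (7/10)
= 1/7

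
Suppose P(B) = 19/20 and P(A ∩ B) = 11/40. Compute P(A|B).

P(A|B) = P(A ∩ B) / P(B)
= (11/40) / (19/20)
= 11/38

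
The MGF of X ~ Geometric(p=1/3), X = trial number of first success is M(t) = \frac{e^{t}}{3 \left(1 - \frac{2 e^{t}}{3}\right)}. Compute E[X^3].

To find E[X^3], compute M^(3)(0):
M^(1)(t) = \frac{e^{t}}{3 \left(1 - \frac{2 e^{t}}{3}\right)} + \frac{2 e^{2 t}}{9 \left(1 - \frac{2 e^{t}}{3}\right)^{2}}
M^(2)(t) = \frac{e^{t}}{3 \left(1 - \frac{2 e^{t}}{3}\right)} + \frac{2 e^{2 t}}{3 \left(1 - \frac{2 e^{t}}{3}\right)^{2}} + \frac{8 e^{3 t}}{27 \left(1 - \frac{2 e^{t}}{3}\right)^{3}}
M^(3)(t) = \frac{e^{t}}{3 \left(1 - \frac{2 e^{t}}{3}\right)} + \frac{14 e^{2 t}}{9 \left(1 - \frac{2 e^{t}}{3}\right)^{2}} + \frac{16 e^{3 t}}{9 \left(1 - \frac{2 e^{t}}{3}\right)^{3}} + \frac{16 e^{4 t}}{27 \left(1 - \frac{2 e^{t}}{3}\right)^{4}}
M^(3)(0) = 111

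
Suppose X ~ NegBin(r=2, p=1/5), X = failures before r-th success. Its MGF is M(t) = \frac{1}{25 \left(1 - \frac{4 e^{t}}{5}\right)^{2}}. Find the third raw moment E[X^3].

To find E[X^3], compute M^(3)(0):
M^(1)(t) = \frac{8 e^{t}}{125 \left(1 - \frac{4 e^{t}}{5}\right)^{3}}
M^(2)(t) = \frac{8 e^{t}}{125 \left(1 - \frac{4 e^{t}}{5}\right)^{3}} + \frac{96 e^{2 t}}{625 \left(1 - \frac{4 e^{t}}{5}\right)^{4}}
M^(3)(t) = \frac{8 e^{t}}{125 \left(1 - \frac{4 e^{t}}{5}\right)^{3}} + \frac{288 e^{2 t}}{625 \left(1 - \frac{4 e^{t}}{5}\right)^{4}} + \frac{1536 e^{3 t}}{3125 \left(1 - \frac{4 e^{t}}{5}\right)^{5}}
M^(3)(0) = 1832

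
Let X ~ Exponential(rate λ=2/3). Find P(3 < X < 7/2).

P(3 < X < 7/2) = ∫_{3}^{7/2} f(x) dx
where f(x) = \frac{2 e^{- \frac{2 x}{3}}}{3}
= - \frac{1}{e^{\frac{7}{3}}} + e^{-2}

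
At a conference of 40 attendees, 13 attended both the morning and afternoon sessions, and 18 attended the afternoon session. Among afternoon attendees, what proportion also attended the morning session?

P(A ∩ B) = 13/40
P(B) = 18/40 = 9/20
P(A|B) = P(A ∩ B) / P(B) = (13/40) / (9/20) = 13/18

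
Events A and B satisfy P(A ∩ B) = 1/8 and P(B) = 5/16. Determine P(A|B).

P(A|B) = P(A ∩ B) / P(B)
= (1/8) / (5/16)
= 2/5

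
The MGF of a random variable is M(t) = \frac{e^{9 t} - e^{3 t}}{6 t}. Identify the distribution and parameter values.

The MGF M(t) = \frac{e^{9 t} - e^{3 t}}{6 t} is the standard form for the Uniform distribution.
Comparing with the known MGF formula identifies: Uniform(3, 9)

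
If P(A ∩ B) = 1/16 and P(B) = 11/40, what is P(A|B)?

P(A|B) = P(A ∩ B) / P(B)
= (1/16) / (11/40)
= 5/22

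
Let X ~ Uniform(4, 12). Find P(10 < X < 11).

P(10 < X < 11) = ∫_{10}^{11} f(x) dx
where f(x) = \frac{1}{8}
= \frac{1}{8}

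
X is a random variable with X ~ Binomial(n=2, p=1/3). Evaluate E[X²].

Using the identity E[X²] = Var(X) + (E[X])²:
E[X] = \frac{2}{3}
Var(X) = \frac{4}{9}
E[X²] = \frac{4}{9} + (\frac{2}{3})²
= \frac{8}{9}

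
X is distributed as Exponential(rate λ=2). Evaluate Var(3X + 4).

For X ~ Exponential(rate λ=2):
Var(X) = \frac{1}{4}
Var(3X + 4) = (3)² × Var(X) = 9 × \frac{1}{4} = \frac{9}{4}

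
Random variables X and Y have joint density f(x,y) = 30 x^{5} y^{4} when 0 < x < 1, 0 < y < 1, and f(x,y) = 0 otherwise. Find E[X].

E[X] = ∫_0^1 ∫_0^1 x × f(x,y) dy dx
= ∫_0^1 ∫_0^1 x × (30 x^{5} y^{4}) dy dx
= \frac{6}{7}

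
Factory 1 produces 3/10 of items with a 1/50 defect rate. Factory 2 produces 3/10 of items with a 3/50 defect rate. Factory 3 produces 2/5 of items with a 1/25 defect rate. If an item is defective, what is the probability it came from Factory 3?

Using Bayes' theorem:
P(F1) = 3/10, P(D|F1) = 1/50
P(F2) = 3/10, P(D|F2) = 3/50
P(F3) = 2/5, P(D|F3) = 1/25
P(D) = P(D|F1)P(F1) + P(D|F2)P(F2) + P(D|F3)P(F3)
     = \frac{1}{25}
P(F3|D) = P(D|F3)P(F3) / P(D)
= \frac{2}{5}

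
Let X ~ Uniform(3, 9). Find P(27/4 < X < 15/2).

P(27/4 < X < 15/2) = ∫_{27/4}^{15/2} f(x) dx
where f(x) = \frac{1}{6}
= \frac{1}{8}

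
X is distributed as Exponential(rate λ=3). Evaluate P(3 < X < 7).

P(3 < X < 7) = ∫_{3}^{7} f(x) dx
where f(x) = 3 e^{- 3 x}
= - \frac{1 - e^{12}}{e^{21}}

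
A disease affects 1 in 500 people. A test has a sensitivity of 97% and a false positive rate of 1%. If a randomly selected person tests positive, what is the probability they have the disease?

Let D = the rare event, + = positive/flagged.
P(D) = 1/500
P(+|D) = 97/100
P(+|D') = 1/100
P(+) = P(+|D)P(D) + P(+|D')P(D')
     = \frac{97}{100} × \frac{1}{500} + \frac{1}{100} × \frac{499}{500}
     = \frac{149}{12500}
P(D|+) = P(+|D)P(D)/P(+) = \frac{97}{596}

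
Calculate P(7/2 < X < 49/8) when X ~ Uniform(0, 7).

P(7/2 < X < 49/8) = ∫_{7/2}^{49/8} f(x) dx
where f(x) = \frac{1}{7}
= \frac{3}{8}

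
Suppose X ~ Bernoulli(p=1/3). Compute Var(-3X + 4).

For X ~ Bernoulli(p=1/3):
Var(X) = \frac{2}{9}
Var(-3X + 4) = (-3)² × Var(X) = 9 × \frac{2}{9} = 2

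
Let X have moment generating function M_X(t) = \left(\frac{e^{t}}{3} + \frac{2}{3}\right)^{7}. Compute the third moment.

To find E[X^3], compute M^(3)(0):
M^(1)(t) = \frac{7 \left(\frac{e^{t}}{3} + \frac{2}{3}\right)^{6} e^{t}}{3}
M^(2)(t) = \frac{7 \left(\frac{e^{t}}{3} + \frac{2}{3}\right)^{6} e^{t}}{3} + \frac{14 \left(\frac{e^{t}}{3} + \frac{2}{3}\right)^{5} e^{2 t}}{3}
M^(3)(t) = \frac{7 \left(\frac{e^{t}}{3} + \frac{2}{3}\right)^{6} e^{t}}{3} + 14 \left(\frac{e^{t}}{3} + \frac{2}{3}\right)^{5} e^{2 t} + \frac{70 \left(\frac{e^{t}}{3} + \frac{2}{3}\right)^{4} e^{3 t}}{9}
M^(3)(0) = \frac{217}{9}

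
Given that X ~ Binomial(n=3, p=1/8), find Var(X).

For X ~ Binomial(n=3, p=1/8):
Var(X) = \frac{21}{64}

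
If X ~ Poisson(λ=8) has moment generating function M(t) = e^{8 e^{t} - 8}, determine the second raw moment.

To find E[X^2], compute M^(2)(0):
M^(1)(t) = 8 e^{t} e^{8 e^{t} - 8}
M^(2)(t) = 64 e^{2 t} e^{8 e^{t} - 8} + 8 e^{t} e^{8 e^{t} - 8}
M^(2)(0) = 72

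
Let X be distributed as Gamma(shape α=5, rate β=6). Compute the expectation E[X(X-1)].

E[X(X-1)] = E[X² - X] = E[X²] - E[X]
E[X] = \frac{5}{6}
E[X²] = Var(X) + (E[X])² = \frac{5}{36} + (\frac{5}{6})² = \frac{5}{6}
E[X(X-1)] = \frac{5}{6} - \frac{5}{6} = 0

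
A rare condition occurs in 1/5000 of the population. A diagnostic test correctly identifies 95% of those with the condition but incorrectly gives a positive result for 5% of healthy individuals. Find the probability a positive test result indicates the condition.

Let D = the rare event, + = positive/flagged.
P(D) = 1/5000
P(+|D) = 95/100 = 19/20
P(+|D') = 5/100 = 1/20
P(+) = P(+|D)P(D) + P(+|D')P(D')
     = \frac{19}{20} × \frac{1}{5000} + \frac{1}{20} × \frac{4999}{5000}
     = \frac{2509}{50000}
P(D|+) = P(+|D)P(D)/P(+) = \frac{19}{5018}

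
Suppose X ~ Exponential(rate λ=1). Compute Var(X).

For X ~ Exponential(rate λ=1):
Var(X) = 1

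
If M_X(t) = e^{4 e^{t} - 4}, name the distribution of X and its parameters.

The MGF M(t) = e^{4 e^{t} - 4} is the standard form for the Poisson distribution.
Comparing with the known MGF formula identifies: Poisson(λ=4)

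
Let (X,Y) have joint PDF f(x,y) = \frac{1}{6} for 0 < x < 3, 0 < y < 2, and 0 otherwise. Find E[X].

f_X(x) = ∫_0^2 \frac{1}{6} dy = \frac{1}{3}
E[X] = ∫_0^3 x × (\frac{1}{3}) dx = \frac{3}{2}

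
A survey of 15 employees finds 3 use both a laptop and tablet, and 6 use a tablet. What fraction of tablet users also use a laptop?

P(A ∩ B) = 3/15 = 1/5
P(B) = 6/15 = 2/5
P(A|B) = P(A ∩ B) / P(B) = (1/5) / (2/5) = 1/2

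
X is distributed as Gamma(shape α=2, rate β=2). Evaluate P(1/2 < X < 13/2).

P(1/2 < X < 13/2) = ∫_{1/2}^{13/2} f(x) dx
where f(x) = 4 x e^{- 2 x}
= \frac{2 \left(-7 + e^{12}\right)}{e^{13}}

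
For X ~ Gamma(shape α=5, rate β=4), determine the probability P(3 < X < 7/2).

P(3 < X < 7/2) = ∫_{3}^{7/2} f(x) dx
where f(x) = \frac{128 x^{4} e^{- 4 x}}{3}
= \frac{-2171 + 1237 e^{2}}{e^{14}}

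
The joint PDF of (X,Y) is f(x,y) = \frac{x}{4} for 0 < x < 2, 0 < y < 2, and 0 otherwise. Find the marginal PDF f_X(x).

f_X(x) = ∫_0^2 f(x,y) dy
= ∫_0^2 \frac{x}{4} dy
= \frac{x}{2} for 0 < x < 2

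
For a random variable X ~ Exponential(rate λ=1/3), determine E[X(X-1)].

E[X(X-1)] = E[X² - X] = E[X²] - E[X]
E[X] = 3
E[X²] = Var(X) + (E[X])² = 9 + (3)² = 18
E[X(X-1)] = 18 - 3 = 15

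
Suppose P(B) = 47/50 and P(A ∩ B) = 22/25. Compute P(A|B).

P(A|B) = P(A ∩ B) / P(B)
= (22/25) / (47/50)
= 44/47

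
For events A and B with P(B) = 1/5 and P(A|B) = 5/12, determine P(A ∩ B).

By definition, P(A|B) = P(A ∩ B) / P(B)
So P(A ∩ B) = P(A|B) × P(B)
= 5/12 × 1/5
= 1/12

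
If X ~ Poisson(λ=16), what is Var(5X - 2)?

For X ~ Poisson(λ=16):
Var(X) = 16
Var(5X - 2) = (5)² × Var(X) = 25 × 16 = 400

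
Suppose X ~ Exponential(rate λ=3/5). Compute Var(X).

For X ~ Exponential(rate λ=3/5):
Var(X) = \frac{25}{9}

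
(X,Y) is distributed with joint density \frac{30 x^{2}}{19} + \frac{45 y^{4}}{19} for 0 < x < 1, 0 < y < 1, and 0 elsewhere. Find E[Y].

E[Y] = ∫_0^1 ∫_0^1 y × f(x,y) dx dy
= \frac{25}{38}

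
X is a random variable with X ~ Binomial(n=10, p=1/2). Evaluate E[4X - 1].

For X ~ Binomial(n=10, p=1/2):
E[X] = 5
E[4X - 1] = 4 × E[X] - 1 = 19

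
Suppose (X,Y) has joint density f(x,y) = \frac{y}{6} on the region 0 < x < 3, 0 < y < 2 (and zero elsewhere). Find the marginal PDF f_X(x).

f_X(x) = ∫_0^2 f(x,y) dy
= ∫_0^2 \frac{y}{6} dy
= \frac{1}{3} for 0 < x < 3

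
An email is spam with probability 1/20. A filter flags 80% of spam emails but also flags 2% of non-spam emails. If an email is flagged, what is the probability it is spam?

Let D = the rare event, + = positive/flagged.
P(D) = 1/20
P(+|D) = 80/100 = 4/5
P(+|D') = 2/100 = 1/50
P(+) = P(+|D)P(D) + P(+|D')P(D')
     = \frac{4}{5} × \frac{1}{20} + \frac{1}{50} × \frac{19}{20}
     = \frac{59}{1000}
P(D|+) = P(+|D)P(D)/P(+) = \frac{40}{59}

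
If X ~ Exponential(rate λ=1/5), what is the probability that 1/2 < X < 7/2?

P(1/2 < X < 7/2) = ∫_{1/2}^{7/2} f(x) dx
where f(x) = \frac{e^{- \frac{x}{5}}}{5}
= - \frac{1 - e^{\frac{3}{5}}}{e^{\frac{7}{10}}}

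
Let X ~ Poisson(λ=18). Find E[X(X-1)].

E[X(X-1)] = E[X² - X] = E[X²] - E[X]
E[X] = 18
E[X²] = Var(X) + (E[X])² = 18 + (18)² = 342
E[X(X-1)] = 342 - 18 = 324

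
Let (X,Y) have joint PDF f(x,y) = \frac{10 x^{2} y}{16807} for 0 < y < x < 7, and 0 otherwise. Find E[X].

f_X(x) = ∫_0^x \frac{10 x^{2} y}{16807} dy = \frac{5 x^{4}}{16807}
E[X] = ∫_0^7 x × (\frac{5 x^{4}}{16807}) dx = \frac{35}{6}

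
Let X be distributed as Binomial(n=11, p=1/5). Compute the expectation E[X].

For X ~ Binomial(n=11, p=1/5), the expected value is:
E[X] = \frac{11}{5}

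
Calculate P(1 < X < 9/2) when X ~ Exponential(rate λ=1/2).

P(1 < X < 9/2) = ∫_{1}^{9/2} f(x) dx
where f(x) = \frac{e^{- \frac{x}{2}}}{2}
= - \frac{1}{e^{\frac{9}{4}}} + e^{- \frac{1}{2}}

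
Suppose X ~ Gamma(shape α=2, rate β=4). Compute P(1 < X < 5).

P(1 < X < 5) = ∫_{1}^{5} f(x) dx
where f(x) = 16 x e^{- 4 x}
= \frac{-21 + 5 e^{16}}{e^{20}}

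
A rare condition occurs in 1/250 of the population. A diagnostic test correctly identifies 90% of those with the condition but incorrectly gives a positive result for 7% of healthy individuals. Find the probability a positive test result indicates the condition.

Let D = the rare event, + = positive/flagged.
P(D) = 1/250
P(+|D) = 90/100 = 9/10
P(+|D') = 7/100
P(+) = P(+|D)P(D) + P(+|D')P(D')
     = \frac{9}{10} × \frac{1}{250} + \frac{7}{100} × \frac{249}{250}
     = \frac{1833}{25000}
P(D|+) = P(+|D)P(D)/P(+) = \frac{30}{611}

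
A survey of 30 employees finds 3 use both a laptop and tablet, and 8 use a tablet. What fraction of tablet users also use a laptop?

P(A ∩ B) = 3/30 = 1/10
P(B) = 8/30 = 4/15
P(A|B) = P(A ∩ B) / P(B) = (1/10) / (4/15) = 3/8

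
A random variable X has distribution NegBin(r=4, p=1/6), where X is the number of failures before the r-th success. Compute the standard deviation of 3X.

For X ~ NegBin(r=4, p=1/6), where X is the number of failures before the r-th success:
Var(X) = 120
SD(X) = √(Var(X)) = √(120) = 2 \sqrt{30}
SD(3X) = |3| × SD(X) = 3 × 2 \sqrt{30} = 6 \sqrt{30}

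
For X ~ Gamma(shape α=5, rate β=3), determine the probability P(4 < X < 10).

P(4 < X < 10) = ∫_{4}^{10} f(x) dx
where f(x) = \frac{81 x^{4} e^{- 3 x}}{8}
= \frac{-38731 + 1237 e^{18}}{e^{30}}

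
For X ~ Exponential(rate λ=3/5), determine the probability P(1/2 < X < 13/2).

P(1/2 < X < 13/2) = ∫_{1/2}^{13/2} f(x) dx
where f(x) = \frac{3 e^{- \frac{3 x}{5}}}{5}
= - \frac{1 - e^{\frac{18}{5}}}{e^{\frac{39}{10}}}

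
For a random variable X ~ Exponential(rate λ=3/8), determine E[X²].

Using the identity E[X²] = Var(X) + (E[X])²:
E[X] = \frac{8}{3}
Var(X) = \frac{64}{9}
E[X²] = \frac{64}{9} + (\frac{8}{3})²
= \frac{128}{9}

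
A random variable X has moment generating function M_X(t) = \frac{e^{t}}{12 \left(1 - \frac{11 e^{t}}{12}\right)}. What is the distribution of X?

The MGF M(t) = \frac{e^{t}}{12 \left(1 - \frac{11 e^{t}}{12}\right)} is the standard form for the Geometric distribution.
Comparing with the known MGF formula identifies: Geometric(p=1/12), X = trial number of first success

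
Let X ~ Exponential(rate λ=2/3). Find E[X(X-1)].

E[X(X-1)] = E[X² - X] = E[X²] - E[X]
E[X] = \frac{3}{2}
E[X²] = Var(X) + (E[X])² = \frac{9}{4} + (\frac{3}{2})² = \frac{9}{2}
E[X(X-1)] = \frac{9}{2} - \frac{3}{2} = 3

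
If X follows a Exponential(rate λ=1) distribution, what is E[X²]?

Using the identity E[X²] = Var(X) + (E[X])²:
E[X] = 1
Var(X) = 1
E[X²] = 1 + (1)²
= 2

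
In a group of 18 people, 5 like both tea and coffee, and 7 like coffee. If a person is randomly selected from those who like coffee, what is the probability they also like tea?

P(A ∩ B) = 5/18
P(B) = 7/18
P(A|B) = P(A ∩ B) / P(B) = (5/18) / (7/18) = 5/7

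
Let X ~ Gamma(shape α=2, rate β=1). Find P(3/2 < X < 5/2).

P(3/2 < X < 5/2) = ∫_{3/2}^{5/2} f(x) dx
where f(x) = x e^{- x}
= \frac{-7 + 5 e}{2 e^{\frac{5}{2}}}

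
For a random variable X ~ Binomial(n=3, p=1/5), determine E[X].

For X ~ Binomial(n=3, p=1/5), the expected value is:
E[X] = \frac{3}{5}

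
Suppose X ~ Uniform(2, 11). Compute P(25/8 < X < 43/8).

P(25/8 < X < 43/8) = ∫_{25/8}^{43/8} f(x) dx
where f(x) = \frac{1}{9}
= \frac{1}{4}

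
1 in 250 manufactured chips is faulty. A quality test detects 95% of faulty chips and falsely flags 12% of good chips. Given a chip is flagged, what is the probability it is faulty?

Let D = the rare event, + = positive/flagged.
P(D) = 1/250
P(+|D) = 95/100 = 19/20
P(+|D') = 12/100 = 3/25
P(+) = P(+|D)P(D) + P(+|D')P(D')
     = \frac{19}{20} × \frac{1}{250} + \frac{3}{25} × \frac{249}{250}
     = \frac{3083}{25000}
P(D|+) = P(+|D)P(D)/P(+) = \frac{95}{3083}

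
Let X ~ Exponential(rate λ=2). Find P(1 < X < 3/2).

P(1 < X < 3/2) = ∫_{1}^{3/2} f(x) dx
where f(x) = 2 e^{- 2 x}
= - \frac{1 - e}{e^{3}}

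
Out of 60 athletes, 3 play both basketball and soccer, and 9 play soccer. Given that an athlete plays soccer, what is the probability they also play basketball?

P(A ∩ B) = 3/60 = 1/20
P(B) = 9/60 = 3/20
P(A|B) = P(A ∩ B) / P(B) = (1/20) / (3/20) = 1/3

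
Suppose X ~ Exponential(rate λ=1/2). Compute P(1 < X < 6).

P(1 < X < 6) = ∫_{1}^{6} f(x) dx
where f(x) = \frac{e^{- \frac{x}{2}}}{2}
= - \frac{1}{e^{3}} + e^{- \frac{1}{2}}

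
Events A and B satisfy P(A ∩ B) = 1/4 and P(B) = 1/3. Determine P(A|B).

P(A|B) = P(A ∩ B) / P(B)
= (1/4) / (1/3)
= 3/4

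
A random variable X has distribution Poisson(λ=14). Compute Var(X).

For X ~ Poisson(λ=14):
Var(X) = 14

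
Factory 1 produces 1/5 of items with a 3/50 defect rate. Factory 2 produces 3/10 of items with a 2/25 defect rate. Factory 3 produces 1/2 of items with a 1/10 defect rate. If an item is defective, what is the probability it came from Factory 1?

Using Bayes' theorem:
P(F1) = 1/5, P(D|F1) = 3/50
P(F2) = 3/10, P(D|F2) = 2/25
P(F3) = 1/2, P(D|F3) = 1/10
P(D) = P(D|F1)P(F1) + P(D|F2)P(F2) + P(D|F3)P(F3)
     = \frac{43}{500}
P(F1|D) = P(D|F1)P(F1) / P(D)
= \frac{6}{43}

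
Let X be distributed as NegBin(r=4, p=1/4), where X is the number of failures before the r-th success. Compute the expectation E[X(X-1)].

E[X(X-1)] = E[X² - X] = E[X²] - E[X]
E[X] = 12
E[X²] = Var(X) + (E[X])² = 48 + (12)² = 192
E[X(X-1)] = 192 - 12 = 180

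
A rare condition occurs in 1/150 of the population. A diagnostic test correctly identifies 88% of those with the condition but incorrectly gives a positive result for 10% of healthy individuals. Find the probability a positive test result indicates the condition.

Let D = the rare event, + = positive/flagged.
P(D) = 1/150
P(+|D) = 88/100 = 22/25
P(+|D') = 10/100 = 1/10
P(+) = P(+|D)P(D) + P(+|D')P(D')
     = \frac{22}{25} × \frac{1}{150} + \frac{1}{10} × \frac{149}{150}
     = \frac{263}{2500}
P(D|+) = P(+|D)P(D)/P(+) = \frac{44}{789}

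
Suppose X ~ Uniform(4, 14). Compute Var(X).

For X ~ Uniform(4, 14):
Var(X) = \frac{25}{3}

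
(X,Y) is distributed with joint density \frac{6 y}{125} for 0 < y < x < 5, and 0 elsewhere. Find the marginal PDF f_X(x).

f_X(x) = ∫_0^x \frac{6 y}{125} dy = \frac{3 x^{2}}{125}
for 0 < x < 5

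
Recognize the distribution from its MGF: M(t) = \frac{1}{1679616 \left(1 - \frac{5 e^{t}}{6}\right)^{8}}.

The MGF M(t) = \frac{1}{1679616 \left(1 - \frac{5 e^{t}}{6}\right)^{8}} is the standard form for the NegativeBinomial distribution.
Comparing with the known MGF formula identifies: NegBin(r=8, p=1/6), X = failures before r-th success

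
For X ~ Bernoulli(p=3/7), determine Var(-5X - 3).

For X ~ Bernoulli(p=3/7):
Var(X) = \frac{12}{49}
Var(-5X - 3) = (-5)² × Var(X) = 25 × \frac{12}{49} = \frac{300}{49}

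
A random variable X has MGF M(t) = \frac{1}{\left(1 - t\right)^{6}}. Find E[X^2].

To find E[X^2], compute M^(2)(0):
M^(1)(t) = \frac{6}{\left(1 - t\right)^{7}}
M^(2)(t) = \frac{42}{\left(1 - t\right)^{8}}
M^(2)(0) = 42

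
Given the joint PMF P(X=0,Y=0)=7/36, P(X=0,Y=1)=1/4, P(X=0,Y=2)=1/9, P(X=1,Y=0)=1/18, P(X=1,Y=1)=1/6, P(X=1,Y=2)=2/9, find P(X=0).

P(X=0) = P(X=0,Y=0) + P(X=0,Y=1) + P(X=0,Y=2)
= 7/36 + 1/4 + 1/9
= 5/9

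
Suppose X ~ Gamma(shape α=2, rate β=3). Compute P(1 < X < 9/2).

P(1 < X < 9/2) = ∫_{1}^{9/2} f(x) dx
where f(x) = 9 x e^{- 3 x}
= - \frac{29}{2 e^{\frac{27}{2}}} + \frac{4}{e^{3}}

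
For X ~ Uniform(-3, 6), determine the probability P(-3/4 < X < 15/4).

P(-3/4 < X < 15/4) = ∫_{-3/4}^{15/4} f(x) dx
where f(x) = \frac{1}{9}
= \frac{1}{2}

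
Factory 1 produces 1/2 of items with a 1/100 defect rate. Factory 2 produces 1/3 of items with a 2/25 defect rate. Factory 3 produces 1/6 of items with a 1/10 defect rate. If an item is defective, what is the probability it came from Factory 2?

Using Bayes' theorem:
P(F1) = 1/2, P(D|F1) = 1/100
P(F2) = 1/3, P(D|F2) = 2/25
P(F3) = 1/6, P(D|F3) = 1/10
P(D) = P(D|F1)P(F1) + P(D|F2)P(F2) + P(D|F3)P(F3)
     = \frac{29}{600}
P(F2|D) = P(D|F2)P(F2) / P(D)
= \frac{16}{29}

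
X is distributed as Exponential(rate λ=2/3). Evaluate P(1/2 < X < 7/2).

P(1/2 < X < 7/2) = ∫_{1/2}^{7/2} f(x) dx
where f(x) = \frac{2 e^{- \frac{2 x}{3}}}{3}
= - \frac{1 - e^{2}}{e^{\frac{7}{3}}}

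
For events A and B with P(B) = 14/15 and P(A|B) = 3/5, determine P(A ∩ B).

By definition, P(A|B) = P(A ∩ B) / P(B)
So P(A ∩ B) = P(A|B) × P(B)
= 3/5 × 14/15
= 14/25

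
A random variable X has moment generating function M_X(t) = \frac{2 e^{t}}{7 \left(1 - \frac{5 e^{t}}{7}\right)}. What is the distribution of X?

The MGF M(t) = \frac{2 e^{t}}{7 \left(1 - \frac{5 e^{t}}{7}\right)} is the standard form for the Geometric distribution.
Comparing with the known MGF formula identifies: Geometric(p=2/7), X = trial number of first success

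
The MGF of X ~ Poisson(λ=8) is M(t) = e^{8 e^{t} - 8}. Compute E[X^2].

To find E[X^2], compute M^(2)(0):
M^(1)(t) = 8 e^{t} e^{8 e^{t} - 8}
M^(2)(t) = 64 e^{2 t} e^{8 e^{t} - 8} + 8 e^{t} e^{8 e^{t} - 8}
M^(2)(0) = 72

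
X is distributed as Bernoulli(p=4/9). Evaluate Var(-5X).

For X ~ Bernoulli(p=4/9):
Var(X) = \frac{20}{81}
Var(-5X) = (-5)² × Var(X) = 25 × \frac{20}{81} = \frac{500}{81}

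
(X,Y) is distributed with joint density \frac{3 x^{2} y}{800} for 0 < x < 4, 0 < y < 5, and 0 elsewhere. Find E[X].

f_X(x) = ∫_0^5 \frac{3 x^{2} y}{800} dy = \frac{3 x^{2}}{64}
E[X] = ∫_0^4 x × (\frac{3 x^{2}}{64}) dx = 3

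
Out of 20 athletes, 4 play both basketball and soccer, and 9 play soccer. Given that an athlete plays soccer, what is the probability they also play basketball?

P(A ∩ B) = 4/20 = 1/5
P(B) = 9/20
P(A|B) = P(A ∩ B) / P(B) = (1/5) / (9/20) = 4/9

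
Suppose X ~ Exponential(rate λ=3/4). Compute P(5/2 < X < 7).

P(5/2 < X < 7) = ∫_{5/2}^{7} f(x) dx
where f(x) = \frac{3 e^{- \frac{3 x}{4}}}{4}
= - \frac{1}{e^{\frac{21}{4}}} + e^{- \frac{15}{8}}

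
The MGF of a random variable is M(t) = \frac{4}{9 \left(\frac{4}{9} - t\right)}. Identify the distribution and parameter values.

The MGF M(t) = \frac{4}{9 \left(\frac{4}{9} - t\right)} is the standard form for the Exponential distribution.
Comparing with the known MGF formula identifies: Exponential(rate λ=4/9)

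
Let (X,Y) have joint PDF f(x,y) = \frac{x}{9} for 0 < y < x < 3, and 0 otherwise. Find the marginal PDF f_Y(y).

f_Y(y) = ∫_y^3 \frac{x}{9} dx = \frac{1}{2} - \frac{y^{2}}{18}
for 0 < y < 3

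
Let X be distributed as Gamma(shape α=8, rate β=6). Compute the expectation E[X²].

Using the identity E[X²] = Var(X) + (E[X])²:
E[X] = \frac{4}{3}
Var(X) = \frac{2}{9}
E[X²] = \frac{2}{9} + (\frac{4}{3})²
= 2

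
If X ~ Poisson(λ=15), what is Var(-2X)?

For X ~ Poisson(λ=15):
Var(X) = 15
Var(-2X) = (-2)² × Var(X) = 4 × 15 = 60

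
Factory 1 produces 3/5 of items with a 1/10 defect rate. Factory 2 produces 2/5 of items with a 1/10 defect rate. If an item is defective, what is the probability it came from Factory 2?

Using Bayes' theorem:
P(F1) = 3/5, P(D|F1) = 1/10
P(F2) = 2/5, P(D|F2) = 1/10
P(D) = P(D|F1)P(F1) + P(D|F2)P(F2)
     = \frac{1}{10}
P(F2|D) = P(D|F2)P(F2) / P(D)
= \frac{2}{5}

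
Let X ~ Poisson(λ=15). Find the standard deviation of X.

For X ~ Poisson(λ=15):
Var(X) = 15
SD(X) = √(Var(X)) = √(15) = \sqrt{15}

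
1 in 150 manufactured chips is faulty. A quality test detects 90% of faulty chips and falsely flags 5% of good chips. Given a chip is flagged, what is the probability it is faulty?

Let D = the rare event, + = positive/flagged.
P(D) = 1/150
P(+|D) = 90/100 = 9/10
P(+|D') = 5/100 = 1/20
P(+) = P(+|D)P(D) + P(+|D')P(D')
     = \frac{9}{10} × \frac{1}{150} + \frac{1}{20} × \frac{149}{150}
     = \frac{167}{3000}
P(D|+) = P(+|D)P(D)/P(+) = \frac{18}{167}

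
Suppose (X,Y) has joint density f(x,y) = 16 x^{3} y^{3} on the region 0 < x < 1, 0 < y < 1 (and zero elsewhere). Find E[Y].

E[Y] = ∫_0^1 ∫_0^1 y × f(x,y) dx dy
= \frac{4}{5}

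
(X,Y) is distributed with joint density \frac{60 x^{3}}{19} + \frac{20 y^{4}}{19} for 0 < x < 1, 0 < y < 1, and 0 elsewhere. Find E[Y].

E[Y] = ∫_0^1 ∫_0^1 y × f(x,y) dx dy
= \frac{65}{114}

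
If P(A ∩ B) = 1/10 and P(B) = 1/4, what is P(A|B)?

P(A|B) = P(A ∩ B) / P(B)
= (1/10) / (1/4)
= 2/5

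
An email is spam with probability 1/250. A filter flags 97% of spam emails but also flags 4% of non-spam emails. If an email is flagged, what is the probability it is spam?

Let D = the rare event, + = positive/flagged.
P(D) = 1/250
P(+|D) = 97/100
P(+|D') = 4/100 = 1/25
P(+) = P(+|D)P(D) + P(+|D')P(D')
     = \frac{97}{100} × \frac{1}{250} + \frac{1}{25} × \frac{249}{250}
     = \frac{1093}{25000}
P(D|+) = P(+|D)P(D)/P(+) = \frac{97}{1093}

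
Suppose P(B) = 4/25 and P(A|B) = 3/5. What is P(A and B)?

By definition, P(A|B) = P(A ∩ B) / P(B)
So P(A ∩ B) = P(A|B) × P(B)
= 3/5 × 4/25
= 12/125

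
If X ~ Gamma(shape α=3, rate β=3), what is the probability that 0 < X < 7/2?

P(0 < X < 7/2) = ∫_{0}^{7/2} f(x) dx
where f(x) = \frac{27 x^{2} e^{- 3 x}}{2}
= 1 - \frac{533}{8 e^{\frac{21}{2}}}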